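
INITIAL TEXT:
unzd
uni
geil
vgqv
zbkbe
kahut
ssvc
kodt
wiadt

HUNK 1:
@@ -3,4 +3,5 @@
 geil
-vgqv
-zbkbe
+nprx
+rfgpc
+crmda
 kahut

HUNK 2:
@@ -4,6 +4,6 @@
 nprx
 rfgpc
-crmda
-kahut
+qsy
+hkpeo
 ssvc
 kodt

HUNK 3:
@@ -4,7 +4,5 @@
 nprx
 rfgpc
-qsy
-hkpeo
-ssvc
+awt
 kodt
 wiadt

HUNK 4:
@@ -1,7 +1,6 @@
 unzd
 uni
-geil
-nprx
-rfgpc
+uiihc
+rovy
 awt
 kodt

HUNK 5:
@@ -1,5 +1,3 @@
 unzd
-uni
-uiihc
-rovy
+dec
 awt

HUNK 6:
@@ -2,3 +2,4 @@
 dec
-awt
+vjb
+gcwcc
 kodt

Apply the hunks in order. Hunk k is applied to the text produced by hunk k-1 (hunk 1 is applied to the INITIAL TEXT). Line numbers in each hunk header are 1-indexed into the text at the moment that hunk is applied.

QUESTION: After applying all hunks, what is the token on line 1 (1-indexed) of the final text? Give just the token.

Hunk 1: at line 3 remove [vgqv,zbkbe] add [nprx,rfgpc,crmda] -> 10 lines: unzd uni geil nprx rfgpc crmda kahut ssvc kodt wiadt
Hunk 2: at line 4 remove [crmda,kahut] add [qsy,hkpeo] -> 10 lines: unzd uni geil nprx rfgpc qsy hkpeo ssvc kodt wiadt
Hunk 3: at line 4 remove [qsy,hkpeo,ssvc] add [awt] -> 8 lines: unzd uni geil nprx rfgpc awt kodt wiadt
Hunk 4: at line 1 remove [geil,nprx,rfgpc] add [uiihc,rovy] -> 7 lines: unzd uni uiihc rovy awt kodt wiadt
Hunk 5: at line 1 remove [uni,uiihc,rovy] add [dec] -> 5 lines: unzd dec awt kodt wiadt
Hunk 6: at line 2 remove [awt] add [vjb,gcwcc] -> 6 lines: unzd dec vjb gcwcc kodt wiadt
Final line 1: unzd

Answer: unzd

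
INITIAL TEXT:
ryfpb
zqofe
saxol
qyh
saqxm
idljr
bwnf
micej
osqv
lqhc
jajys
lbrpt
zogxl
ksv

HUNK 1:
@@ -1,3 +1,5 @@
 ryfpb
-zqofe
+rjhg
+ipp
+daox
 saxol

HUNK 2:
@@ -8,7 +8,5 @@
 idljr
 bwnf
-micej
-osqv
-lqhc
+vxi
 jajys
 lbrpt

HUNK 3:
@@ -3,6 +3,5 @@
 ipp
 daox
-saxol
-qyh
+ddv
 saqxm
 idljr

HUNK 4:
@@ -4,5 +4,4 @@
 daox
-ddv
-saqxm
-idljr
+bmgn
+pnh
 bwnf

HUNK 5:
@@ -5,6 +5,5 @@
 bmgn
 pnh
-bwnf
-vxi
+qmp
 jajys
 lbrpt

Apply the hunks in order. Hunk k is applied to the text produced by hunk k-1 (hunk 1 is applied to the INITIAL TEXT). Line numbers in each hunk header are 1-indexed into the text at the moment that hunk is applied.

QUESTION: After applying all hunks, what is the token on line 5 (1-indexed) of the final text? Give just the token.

Answer: bmgn

Derivation:
Hunk 1: at line 1 remove [zqofe] add [rjhg,ipp,daox] -> 16 lines: ryfpb rjhg ipp daox saxol qyh saqxm idljr bwnf micej osqv lqhc jajys lbrpt zogxl ksv
Hunk 2: at line 8 remove [micej,osqv,lqhc] add [vxi] -> 14 lines: ryfpb rjhg ipp daox saxol qyh saqxm idljr bwnf vxi jajys lbrpt zogxl ksv
Hunk 3: at line 3 remove [saxol,qyh] add [ddv] -> 13 lines: ryfpb rjhg ipp daox ddv saqxm idljr bwnf vxi jajys lbrpt zogxl ksv
Hunk 4: at line 4 remove [ddv,saqxm,idljr] add [bmgn,pnh] -> 12 lines: ryfpb rjhg ipp daox bmgn pnh bwnf vxi jajys lbrpt zogxl ksv
Hunk 5: at line 5 remove [bwnf,vxi] add [qmp] -> 11 lines: ryfpb rjhg ipp daox bmgn pnh qmp jajys lbrpt zogxl ksv
Final line 5: bmgn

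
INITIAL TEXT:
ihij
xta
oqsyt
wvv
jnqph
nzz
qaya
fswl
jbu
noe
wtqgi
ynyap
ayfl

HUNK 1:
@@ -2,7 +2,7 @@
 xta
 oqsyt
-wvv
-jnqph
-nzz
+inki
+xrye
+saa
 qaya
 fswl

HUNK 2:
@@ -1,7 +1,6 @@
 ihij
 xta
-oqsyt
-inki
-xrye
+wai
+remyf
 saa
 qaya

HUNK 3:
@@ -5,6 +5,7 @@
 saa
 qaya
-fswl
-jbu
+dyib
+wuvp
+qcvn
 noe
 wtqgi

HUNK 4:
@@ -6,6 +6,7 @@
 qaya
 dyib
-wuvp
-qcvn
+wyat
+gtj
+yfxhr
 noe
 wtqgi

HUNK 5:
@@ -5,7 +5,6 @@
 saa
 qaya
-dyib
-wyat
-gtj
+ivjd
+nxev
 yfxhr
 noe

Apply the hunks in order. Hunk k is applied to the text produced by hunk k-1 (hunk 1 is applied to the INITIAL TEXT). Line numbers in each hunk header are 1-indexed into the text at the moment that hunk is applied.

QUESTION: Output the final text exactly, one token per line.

Answer: ihij
xta
wai
remyf
saa
qaya
ivjd
nxev
yfxhr
noe
wtqgi
ynyap
ayfl

Derivation:
Hunk 1: at line 2 remove [wvv,jnqph,nzz] add [inki,xrye,saa] -> 13 lines: ihij xta oqsyt inki xrye saa qaya fswl jbu noe wtqgi ynyap ayfl
Hunk 2: at line 1 remove [oqsyt,inki,xrye] add [wai,remyf] -> 12 lines: ihij xta wai remyf saa qaya fswl jbu noe wtqgi ynyap ayfl
Hunk 3: at line 5 remove [fswl,jbu] add [dyib,wuvp,qcvn] -> 13 lines: ihij xta wai remyf saa qaya dyib wuvp qcvn noe wtqgi ynyap ayfl
Hunk 4: at line 6 remove [wuvp,qcvn] add [wyat,gtj,yfxhr] -> 14 lines: ihij xta wai remyf saa qaya dyib wyat gtj yfxhr noe wtqgi ynyap ayfl
Hunk 5: at line 5 remove [dyib,wyat,gtj] add [ivjd,nxev] -> 13 lines: ihij xta wai remyf saa qaya ivjd nxev yfxhr noe wtqgi ynyap ayfl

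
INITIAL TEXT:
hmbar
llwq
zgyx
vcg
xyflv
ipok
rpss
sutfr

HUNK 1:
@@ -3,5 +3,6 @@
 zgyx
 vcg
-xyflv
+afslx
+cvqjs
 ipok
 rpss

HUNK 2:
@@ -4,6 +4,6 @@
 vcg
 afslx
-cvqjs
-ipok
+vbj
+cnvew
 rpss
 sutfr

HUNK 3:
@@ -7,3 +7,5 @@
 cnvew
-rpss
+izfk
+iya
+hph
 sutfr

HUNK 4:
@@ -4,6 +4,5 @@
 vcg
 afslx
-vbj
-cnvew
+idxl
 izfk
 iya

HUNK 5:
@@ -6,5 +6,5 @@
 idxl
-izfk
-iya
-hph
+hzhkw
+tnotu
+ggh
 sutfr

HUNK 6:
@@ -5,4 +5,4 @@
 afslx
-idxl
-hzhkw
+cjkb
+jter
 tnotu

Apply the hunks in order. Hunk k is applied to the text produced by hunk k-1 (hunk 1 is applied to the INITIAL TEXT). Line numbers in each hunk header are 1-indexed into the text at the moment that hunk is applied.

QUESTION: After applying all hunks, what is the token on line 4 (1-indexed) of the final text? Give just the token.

Answer: vcg

Derivation:
Hunk 1: at line 3 remove [xyflv] add [afslx,cvqjs] -> 9 lines: hmbar llwq zgyx vcg afslx cvqjs ipok rpss sutfr
Hunk 2: at line 4 remove [cvqjs,ipok] add [vbj,cnvew] -> 9 lines: hmbar llwq zgyx vcg afslx vbj cnvew rpss sutfr
Hunk 3: at line 7 remove [rpss] add [izfk,iya,hph] -> 11 lines: hmbar llwq zgyx vcg afslx vbj cnvew izfk iya hph sutfr
Hunk 4: at line 4 remove [vbj,cnvew] add [idxl] -> 10 lines: hmbar llwq zgyx vcg afslx idxl izfk iya hph sutfr
Hunk 5: at line 6 remove [izfk,iya,hph] add [hzhkw,tnotu,ggh] -> 10 lines: hmbar llwq zgyx vcg afslx idxl hzhkw tnotu ggh sutfr
Hunk 6: at line 5 remove [idxl,hzhkw] add [cjkb,jter] -> 10 lines: hmbar llwq zgyx vcg afslx cjkb jter tnotu ggh sutfr
Final line 4: vcg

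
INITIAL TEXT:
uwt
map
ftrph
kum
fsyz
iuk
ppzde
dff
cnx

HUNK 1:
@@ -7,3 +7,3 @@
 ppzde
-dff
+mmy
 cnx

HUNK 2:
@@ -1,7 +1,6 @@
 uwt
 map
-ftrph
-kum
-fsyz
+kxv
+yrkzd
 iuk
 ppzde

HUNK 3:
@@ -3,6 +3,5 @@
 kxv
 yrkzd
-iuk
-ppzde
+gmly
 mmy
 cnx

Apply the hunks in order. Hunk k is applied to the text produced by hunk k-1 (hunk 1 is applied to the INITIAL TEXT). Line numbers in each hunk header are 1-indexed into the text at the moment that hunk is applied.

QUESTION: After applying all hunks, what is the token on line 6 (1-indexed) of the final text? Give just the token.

Hunk 1: at line 7 remove [dff] add [mmy] -> 9 lines: uwt map ftrph kum fsyz iuk ppzde mmy cnx
Hunk 2: at line 1 remove [ftrph,kum,fsyz] add [kxv,yrkzd] -> 8 lines: uwt map kxv yrkzd iuk ppzde mmy cnx
Hunk 3: at line 3 remove [iuk,ppzde] add [gmly] -> 7 lines: uwt map kxv yrkzd gmly mmy cnx
Final line 6: mmy

Answer: mmy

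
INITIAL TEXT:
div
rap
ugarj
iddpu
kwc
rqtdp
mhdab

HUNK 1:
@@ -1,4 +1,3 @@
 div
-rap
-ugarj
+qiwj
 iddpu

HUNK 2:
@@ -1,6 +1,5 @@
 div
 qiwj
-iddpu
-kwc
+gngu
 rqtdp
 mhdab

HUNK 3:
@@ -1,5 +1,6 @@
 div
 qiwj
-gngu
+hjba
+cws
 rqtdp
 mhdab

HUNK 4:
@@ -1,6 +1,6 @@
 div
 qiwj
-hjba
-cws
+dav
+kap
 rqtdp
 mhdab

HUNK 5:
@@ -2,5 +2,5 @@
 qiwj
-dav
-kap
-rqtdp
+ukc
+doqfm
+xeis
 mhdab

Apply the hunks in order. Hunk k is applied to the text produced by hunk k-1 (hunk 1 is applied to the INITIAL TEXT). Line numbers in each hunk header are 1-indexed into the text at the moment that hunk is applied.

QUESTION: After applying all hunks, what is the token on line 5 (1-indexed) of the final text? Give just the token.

Hunk 1: at line 1 remove [rap,ugarj] add [qiwj] -> 6 lines: div qiwj iddpu kwc rqtdp mhdab
Hunk 2: at line 1 remove [iddpu,kwc] add [gngu] -> 5 lines: div qiwj gngu rqtdp mhdab
Hunk 3: at line 1 remove [gngu] add [hjba,cws] -> 6 lines: div qiwj hjba cws rqtdp mhdab
Hunk 4: at line 1 remove [hjba,cws] add [dav,kap] -> 6 lines: div qiwj dav kap rqtdp mhdab
Hunk 5: at line 2 remove [dav,kap,rqtdp] add [ukc,doqfm,xeis] -> 6 lines: div qiwj ukc doqfm xeis mhdab
Final line 5: xeis

Answer: xeis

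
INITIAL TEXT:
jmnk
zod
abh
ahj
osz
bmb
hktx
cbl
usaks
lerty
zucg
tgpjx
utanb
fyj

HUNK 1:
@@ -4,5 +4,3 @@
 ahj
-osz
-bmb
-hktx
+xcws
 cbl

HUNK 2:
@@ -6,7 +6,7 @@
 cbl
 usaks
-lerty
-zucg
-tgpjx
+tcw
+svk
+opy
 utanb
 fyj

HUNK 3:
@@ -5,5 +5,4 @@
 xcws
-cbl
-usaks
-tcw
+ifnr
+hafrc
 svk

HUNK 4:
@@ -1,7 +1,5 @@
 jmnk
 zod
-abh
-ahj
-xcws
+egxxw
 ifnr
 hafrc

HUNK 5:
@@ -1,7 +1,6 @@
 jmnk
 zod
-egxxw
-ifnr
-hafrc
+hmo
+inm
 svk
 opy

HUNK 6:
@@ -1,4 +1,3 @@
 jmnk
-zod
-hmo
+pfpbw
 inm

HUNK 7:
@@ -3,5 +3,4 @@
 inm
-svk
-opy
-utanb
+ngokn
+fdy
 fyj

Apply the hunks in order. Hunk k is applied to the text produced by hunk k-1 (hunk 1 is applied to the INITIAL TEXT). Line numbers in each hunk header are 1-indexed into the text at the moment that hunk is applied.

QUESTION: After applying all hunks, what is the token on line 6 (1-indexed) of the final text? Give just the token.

Hunk 1: at line 4 remove [osz,bmb,hktx] add [xcws] -> 12 lines: jmnk zod abh ahj xcws cbl usaks lerty zucg tgpjx utanb fyj
Hunk 2: at line 6 remove [lerty,zucg,tgpjx] add [tcw,svk,opy] -> 12 lines: jmnk zod abh ahj xcws cbl usaks tcw svk opy utanb fyj
Hunk 3: at line 5 remove [cbl,usaks,tcw] add [ifnr,hafrc] -> 11 lines: jmnk zod abh ahj xcws ifnr hafrc svk opy utanb fyj
Hunk 4: at line 1 remove [abh,ahj,xcws] add [egxxw] -> 9 lines: jmnk zod egxxw ifnr hafrc svk opy utanb fyj
Hunk 5: at line 1 remove [egxxw,ifnr,hafrc] add [hmo,inm] -> 8 lines: jmnk zod hmo inm svk opy utanb fyj
Hunk 6: at line 1 remove [zod,hmo] add [pfpbw] -> 7 lines: jmnk pfpbw inm svk opy utanb fyj
Hunk 7: at line 3 remove [svk,opy,utanb] add [ngokn,fdy] -> 6 lines: jmnk pfpbw inm ngokn fdy fyj
Final line 6: fyj

Answer: fyj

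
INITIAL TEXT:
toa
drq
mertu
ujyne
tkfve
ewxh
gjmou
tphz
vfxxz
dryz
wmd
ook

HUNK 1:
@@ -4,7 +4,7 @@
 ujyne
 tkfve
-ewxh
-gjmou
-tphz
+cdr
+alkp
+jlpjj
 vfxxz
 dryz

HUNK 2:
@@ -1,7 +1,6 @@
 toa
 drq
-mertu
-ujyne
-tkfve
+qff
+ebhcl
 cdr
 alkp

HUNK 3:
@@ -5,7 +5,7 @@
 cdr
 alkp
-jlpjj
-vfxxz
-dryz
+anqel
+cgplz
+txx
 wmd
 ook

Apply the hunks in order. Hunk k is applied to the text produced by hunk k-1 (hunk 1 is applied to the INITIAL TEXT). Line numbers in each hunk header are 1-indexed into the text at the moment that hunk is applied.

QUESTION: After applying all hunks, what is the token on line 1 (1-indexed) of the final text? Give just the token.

Hunk 1: at line 4 remove [ewxh,gjmou,tphz] add [cdr,alkp,jlpjj] -> 12 lines: toa drq mertu ujyne tkfve cdr alkp jlpjj vfxxz dryz wmd ook
Hunk 2: at line 1 remove [mertu,ujyne,tkfve] add [qff,ebhcl] -> 11 lines: toa drq qff ebhcl cdr alkp jlpjj vfxxz dryz wmd ook
Hunk 3: at line 5 remove [jlpjj,vfxxz,dryz] add [anqel,cgplz,txx] -> 11 lines: toa drq qff ebhcl cdr alkp anqel cgplz txx wmd ook
Final line 1: toa

Answer: toa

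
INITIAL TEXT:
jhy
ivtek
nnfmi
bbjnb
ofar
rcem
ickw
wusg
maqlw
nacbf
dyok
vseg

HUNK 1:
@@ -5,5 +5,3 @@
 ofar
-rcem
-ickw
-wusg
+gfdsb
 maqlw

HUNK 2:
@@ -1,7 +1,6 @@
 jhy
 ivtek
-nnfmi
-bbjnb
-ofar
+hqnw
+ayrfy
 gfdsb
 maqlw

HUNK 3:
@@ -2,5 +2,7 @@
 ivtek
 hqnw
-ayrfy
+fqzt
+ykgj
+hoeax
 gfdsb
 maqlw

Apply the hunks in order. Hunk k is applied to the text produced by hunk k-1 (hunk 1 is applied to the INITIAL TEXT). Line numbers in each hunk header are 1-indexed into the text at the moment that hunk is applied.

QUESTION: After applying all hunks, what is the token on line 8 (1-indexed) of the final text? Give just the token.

Answer: maqlw

Derivation:
Hunk 1: at line 5 remove [rcem,ickw,wusg] add [gfdsb] -> 10 lines: jhy ivtek nnfmi bbjnb ofar gfdsb maqlw nacbf dyok vseg
Hunk 2: at line 1 remove [nnfmi,bbjnb,ofar] add [hqnw,ayrfy] -> 9 lines: jhy ivtek hqnw ayrfy gfdsb maqlw nacbf dyok vseg
Hunk 3: at line 2 remove [ayrfy] add [fqzt,ykgj,hoeax] -> 11 lines: jhy ivtek hqnw fqzt ykgj hoeax gfdsb maqlw nacbf dyok vseg
Final line 8: maqlw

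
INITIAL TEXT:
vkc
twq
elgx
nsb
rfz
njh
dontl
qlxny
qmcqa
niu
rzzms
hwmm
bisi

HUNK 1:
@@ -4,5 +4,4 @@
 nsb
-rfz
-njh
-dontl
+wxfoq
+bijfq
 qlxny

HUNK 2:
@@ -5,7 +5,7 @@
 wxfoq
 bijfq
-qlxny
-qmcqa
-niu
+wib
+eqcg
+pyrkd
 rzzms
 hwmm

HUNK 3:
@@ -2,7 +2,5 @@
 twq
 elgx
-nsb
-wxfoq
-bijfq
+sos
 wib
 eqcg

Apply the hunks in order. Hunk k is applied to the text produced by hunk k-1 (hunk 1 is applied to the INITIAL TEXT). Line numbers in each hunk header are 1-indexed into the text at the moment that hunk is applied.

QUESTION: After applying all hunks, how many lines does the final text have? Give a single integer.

Answer: 10

Derivation:
Hunk 1: at line 4 remove [rfz,njh,dontl] add [wxfoq,bijfq] -> 12 lines: vkc twq elgx nsb wxfoq bijfq qlxny qmcqa niu rzzms hwmm bisi
Hunk 2: at line 5 remove [qlxny,qmcqa,niu] add [wib,eqcg,pyrkd] -> 12 lines: vkc twq elgx nsb wxfoq bijfq wib eqcg pyrkd rzzms hwmm bisi
Hunk 3: at line 2 remove [nsb,wxfoq,bijfq] add [sos] -> 10 lines: vkc twq elgx sos wib eqcg pyrkd rzzms hwmm bisi
Final line count: 10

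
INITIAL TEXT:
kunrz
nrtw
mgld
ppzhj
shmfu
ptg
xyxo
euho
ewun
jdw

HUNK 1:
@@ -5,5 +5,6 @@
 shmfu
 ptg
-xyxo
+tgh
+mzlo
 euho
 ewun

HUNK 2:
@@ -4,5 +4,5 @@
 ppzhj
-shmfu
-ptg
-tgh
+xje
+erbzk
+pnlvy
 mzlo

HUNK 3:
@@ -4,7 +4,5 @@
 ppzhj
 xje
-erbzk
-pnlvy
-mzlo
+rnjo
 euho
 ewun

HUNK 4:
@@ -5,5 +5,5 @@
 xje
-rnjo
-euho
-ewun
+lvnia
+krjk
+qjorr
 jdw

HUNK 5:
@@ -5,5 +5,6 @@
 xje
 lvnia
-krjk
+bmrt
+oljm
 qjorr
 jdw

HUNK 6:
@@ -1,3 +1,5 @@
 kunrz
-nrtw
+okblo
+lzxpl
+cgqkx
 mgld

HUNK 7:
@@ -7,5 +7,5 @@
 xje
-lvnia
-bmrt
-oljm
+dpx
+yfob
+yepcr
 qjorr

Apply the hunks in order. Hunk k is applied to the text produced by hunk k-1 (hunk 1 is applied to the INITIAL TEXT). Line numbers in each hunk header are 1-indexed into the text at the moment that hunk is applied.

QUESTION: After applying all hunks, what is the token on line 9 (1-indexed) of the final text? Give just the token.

Hunk 1: at line 5 remove [xyxo] add [tgh,mzlo] -> 11 lines: kunrz nrtw mgld ppzhj shmfu ptg tgh mzlo euho ewun jdw
Hunk 2: at line 4 remove [shmfu,ptg,tgh] add [xje,erbzk,pnlvy] -> 11 lines: kunrz nrtw mgld ppzhj xje erbzk pnlvy mzlo euho ewun jdw
Hunk 3: at line 4 remove [erbzk,pnlvy,mzlo] add [rnjo] -> 9 lines: kunrz nrtw mgld ppzhj xje rnjo euho ewun jdw
Hunk 4: at line 5 remove [rnjo,euho,ewun] add [lvnia,krjk,qjorr] -> 9 lines: kunrz nrtw mgld ppzhj xje lvnia krjk qjorr jdw
Hunk 5: at line 5 remove [krjk] add [bmrt,oljm] -> 10 lines: kunrz nrtw mgld ppzhj xje lvnia bmrt oljm qjorr jdw
Hunk 6: at line 1 remove [nrtw] add [okblo,lzxpl,cgqkx] -> 12 lines: kunrz okblo lzxpl cgqkx mgld ppzhj xje lvnia bmrt oljm qjorr jdw
Hunk 7: at line 7 remove [lvnia,bmrt,oljm] add [dpx,yfob,yepcr] -> 12 lines: kunrz okblo lzxpl cgqkx mgld ppzhj xje dpx yfob yepcr qjorr jdw
Final line 9: yfob

Answer: yfob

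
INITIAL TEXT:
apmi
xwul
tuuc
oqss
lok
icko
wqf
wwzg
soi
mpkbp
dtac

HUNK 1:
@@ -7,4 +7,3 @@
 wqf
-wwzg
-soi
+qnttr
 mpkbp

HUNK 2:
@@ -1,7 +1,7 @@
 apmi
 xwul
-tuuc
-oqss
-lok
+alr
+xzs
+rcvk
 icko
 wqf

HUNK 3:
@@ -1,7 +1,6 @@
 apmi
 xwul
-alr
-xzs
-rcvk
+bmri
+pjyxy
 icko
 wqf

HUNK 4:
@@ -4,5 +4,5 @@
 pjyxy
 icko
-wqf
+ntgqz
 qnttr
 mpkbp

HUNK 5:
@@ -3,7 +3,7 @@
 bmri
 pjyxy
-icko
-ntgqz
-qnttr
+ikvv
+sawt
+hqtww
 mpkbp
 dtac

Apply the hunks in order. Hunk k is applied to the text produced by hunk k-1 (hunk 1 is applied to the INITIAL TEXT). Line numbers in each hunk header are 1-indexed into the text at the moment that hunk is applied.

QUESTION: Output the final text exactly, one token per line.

Answer: apmi
xwul
bmri
pjyxy
ikvv
sawt
hqtww
mpkbp
dtac

Derivation:
Hunk 1: at line 7 remove [wwzg,soi] add [qnttr] -> 10 lines: apmi xwul tuuc oqss lok icko wqf qnttr mpkbp dtac
Hunk 2: at line 1 remove [tuuc,oqss,lok] add [alr,xzs,rcvk] -> 10 lines: apmi xwul alr xzs rcvk icko wqf qnttr mpkbp dtac
Hunk 3: at line 1 remove [alr,xzs,rcvk] add [bmri,pjyxy] -> 9 lines: apmi xwul bmri pjyxy icko wqf qnttr mpkbp dtac
Hunk 4: at line 4 remove [wqf] add [ntgqz] -> 9 lines: apmi xwul bmri pjyxy icko ntgqz qnttr mpkbp dtac
Hunk 5: at line 3 remove [icko,ntgqz,qnttr] add [ikvv,sawt,hqtww] -> 9 lines: apmi xwul bmri pjyxy ikvv sawt hqtww mpkbp dtac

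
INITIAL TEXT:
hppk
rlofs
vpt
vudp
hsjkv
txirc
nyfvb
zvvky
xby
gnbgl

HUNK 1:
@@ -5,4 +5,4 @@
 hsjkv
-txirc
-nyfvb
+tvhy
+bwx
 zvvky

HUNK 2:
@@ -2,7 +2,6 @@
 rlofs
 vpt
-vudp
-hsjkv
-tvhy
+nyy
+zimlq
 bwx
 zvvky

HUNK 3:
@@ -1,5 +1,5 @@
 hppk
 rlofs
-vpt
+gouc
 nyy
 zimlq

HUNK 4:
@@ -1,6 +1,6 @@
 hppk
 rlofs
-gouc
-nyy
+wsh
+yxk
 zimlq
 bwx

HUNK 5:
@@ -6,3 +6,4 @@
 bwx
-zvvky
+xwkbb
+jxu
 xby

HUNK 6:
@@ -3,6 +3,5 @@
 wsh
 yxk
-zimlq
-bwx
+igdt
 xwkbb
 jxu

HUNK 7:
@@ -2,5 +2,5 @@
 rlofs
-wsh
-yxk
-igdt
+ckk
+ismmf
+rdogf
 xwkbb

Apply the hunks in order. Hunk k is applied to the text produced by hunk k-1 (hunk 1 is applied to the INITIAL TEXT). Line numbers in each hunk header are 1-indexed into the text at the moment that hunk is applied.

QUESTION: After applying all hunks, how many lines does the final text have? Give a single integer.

Answer: 9

Derivation:
Hunk 1: at line 5 remove [txirc,nyfvb] add [tvhy,bwx] -> 10 lines: hppk rlofs vpt vudp hsjkv tvhy bwx zvvky xby gnbgl
Hunk 2: at line 2 remove [vudp,hsjkv,tvhy] add [nyy,zimlq] -> 9 lines: hppk rlofs vpt nyy zimlq bwx zvvky xby gnbgl
Hunk 3: at line 1 remove [vpt] add [gouc] -> 9 lines: hppk rlofs gouc nyy zimlq bwx zvvky xby gnbgl
Hunk 4: at line 1 remove [gouc,nyy] add [wsh,yxk] -> 9 lines: hppk rlofs wsh yxk zimlq bwx zvvky xby gnbgl
Hunk 5: at line 6 remove [zvvky] add [xwkbb,jxu] -> 10 lines: hppk rlofs wsh yxk zimlq bwx xwkbb jxu xby gnbgl
Hunk 6: at line 3 remove [zimlq,bwx] add [igdt] -> 9 lines: hppk rlofs wsh yxk igdt xwkbb jxu xby gnbgl
Hunk 7: at line 2 remove [wsh,yxk,igdt] add [ckk,ismmf,rdogf] -> 9 lines: hppk rlofs ckk ismmf rdogf xwkbb jxu xby gnbgl
Final line count: 9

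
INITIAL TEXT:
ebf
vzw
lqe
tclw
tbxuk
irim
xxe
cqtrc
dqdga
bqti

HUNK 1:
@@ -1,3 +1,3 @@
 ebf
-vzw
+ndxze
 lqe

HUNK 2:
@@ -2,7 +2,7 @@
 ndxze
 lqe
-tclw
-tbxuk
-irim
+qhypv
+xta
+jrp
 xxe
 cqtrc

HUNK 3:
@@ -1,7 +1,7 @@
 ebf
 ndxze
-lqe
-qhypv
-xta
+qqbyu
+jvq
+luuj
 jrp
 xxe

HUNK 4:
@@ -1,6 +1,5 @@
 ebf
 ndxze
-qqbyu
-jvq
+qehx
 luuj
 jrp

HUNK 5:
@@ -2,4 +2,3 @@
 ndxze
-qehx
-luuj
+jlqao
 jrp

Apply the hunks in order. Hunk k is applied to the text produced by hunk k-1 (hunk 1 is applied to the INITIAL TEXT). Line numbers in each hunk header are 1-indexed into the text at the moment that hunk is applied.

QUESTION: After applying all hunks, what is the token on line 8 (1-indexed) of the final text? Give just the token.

Hunk 1: at line 1 remove [vzw] add [ndxze] -> 10 lines: ebf ndxze lqe tclw tbxuk irim xxe cqtrc dqdga bqti
Hunk 2: at line 2 remove [tclw,tbxuk,irim] add [qhypv,xta,jrp] -> 10 lines: ebf ndxze lqe qhypv xta jrp xxe cqtrc dqdga bqti
Hunk 3: at line 1 remove [lqe,qhypv,xta] add [qqbyu,jvq,luuj] -> 10 lines: ebf ndxze qqbyu jvq luuj jrp xxe cqtrc dqdga bqti
Hunk 4: at line 1 remove [qqbyu,jvq] add [qehx] -> 9 lines: ebf ndxze qehx luuj jrp xxe cqtrc dqdga bqti
Hunk 5: at line 2 remove [qehx,luuj] add [jlqao] -> 8 lines: ebf ndxze jlqao jrp xxe cqtrc dqdga bqti
Final line 8: bqti

Answer: bqti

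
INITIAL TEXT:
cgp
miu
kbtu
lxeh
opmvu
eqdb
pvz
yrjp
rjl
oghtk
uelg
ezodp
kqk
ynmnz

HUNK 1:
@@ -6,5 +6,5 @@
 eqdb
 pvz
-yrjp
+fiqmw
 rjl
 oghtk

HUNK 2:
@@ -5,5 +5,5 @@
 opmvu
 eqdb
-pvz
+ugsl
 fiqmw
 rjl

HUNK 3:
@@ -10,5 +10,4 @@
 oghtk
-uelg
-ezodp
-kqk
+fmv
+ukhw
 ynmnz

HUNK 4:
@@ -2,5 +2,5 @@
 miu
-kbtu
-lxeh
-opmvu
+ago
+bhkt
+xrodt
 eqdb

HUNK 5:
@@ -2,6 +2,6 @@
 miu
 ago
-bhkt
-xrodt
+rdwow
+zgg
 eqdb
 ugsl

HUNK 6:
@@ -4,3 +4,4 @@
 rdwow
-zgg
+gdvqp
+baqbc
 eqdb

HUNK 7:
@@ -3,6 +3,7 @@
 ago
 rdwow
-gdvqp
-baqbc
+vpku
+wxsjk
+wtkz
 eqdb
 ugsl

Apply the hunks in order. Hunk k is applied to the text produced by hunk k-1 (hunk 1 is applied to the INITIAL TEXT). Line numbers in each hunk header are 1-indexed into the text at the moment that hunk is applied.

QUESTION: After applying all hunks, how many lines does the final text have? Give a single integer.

Answer: 15

Derivation:
Hunk 1: at line 6 remove [yrjp] add [fiqmw] -> 14 lines: cgp miu kbtu lxeh opmvu eqdb pvz fiqmw rjl oghtk uelg ezodp kqk ynmnz
Hunk 2: at line 5 remove [pvz] add [ugsl] -> 14 lines: cgp miu kbtu lxeh opmvu eqdb ugsl fiqmw rjl oghtk uelg ezodp kqk ynmnz
Hunk 3: at line 10 remove [uelg,ezodp,kqk] add [fmv,ukhw] -> 13 lines: cgp miu kbtu lxeh opmvu eqdb ugsl fiqmw rjl oghtk fmv ukhw ynmnz
Hunk 4: at line 2 remove [kbtu,lxeh,opmvu] add [ago,bhkt,xrodt] -> 13 lines: cgp miu ago bhkt xrodt eqdb ugsl fiqmw rjl oghtk fmv ukhw ynmnz
Hunk 5: at line 2 remove [bhkt,xrodt] add [rdwow,zgg] -> 13 lines: cgp miu ago rdwow zgg eqdb ugsl fiqmw rjl oghtk fmv ukhw ynmnz
Hunk 6: at line 4 remove [zgg] add [gdvqp,baqbc] -> 14 lines: cgp miu ago rdwow gdvqp baqbc eqdb ugsl fiqmw rjl oghtk fmv ukhw ynmnz
Hunk 7: at line 3 remove [gdvqp,baqbc] add [vpku,wxsjk,wtkz] -> 15 lines: cgp miu ago rdwow vpku wxsjk wtkz eqdb ugsl fiqmw rjl oghtk fmv ukhw ynmnz
Final line count: 15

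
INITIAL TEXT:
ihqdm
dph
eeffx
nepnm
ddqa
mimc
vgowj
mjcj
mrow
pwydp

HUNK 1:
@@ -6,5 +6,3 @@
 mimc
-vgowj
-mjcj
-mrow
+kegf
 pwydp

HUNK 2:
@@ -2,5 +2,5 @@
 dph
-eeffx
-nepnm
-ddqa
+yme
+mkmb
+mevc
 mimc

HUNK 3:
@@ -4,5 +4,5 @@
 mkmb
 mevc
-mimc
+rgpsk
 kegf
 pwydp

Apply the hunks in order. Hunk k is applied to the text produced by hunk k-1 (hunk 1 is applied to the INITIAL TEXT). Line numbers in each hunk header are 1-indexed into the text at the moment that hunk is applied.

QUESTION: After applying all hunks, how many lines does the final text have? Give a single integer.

Answer: 8

Derivation:
Hunk 1: at line 6 remove [vgowj,mjcj,mrow] add [kegf] -> 8 lines: ihqdm dph eeffx nepnm ddqa mimc kegf pwydp
Hunk 2: at line 2 remove [eeffx,nepnm,ddqa] add [yme,mkmb,mevc] -> 8 lines: ihqdm dph yme mkmb mevc mimc kegf pwydp
Hunk 3: at line 4 remove [mimc] add [rgpsk] -> 8 lines: ihqdm dph yme mkmb mevc rgpsk kegf pwydp
Final line count: 8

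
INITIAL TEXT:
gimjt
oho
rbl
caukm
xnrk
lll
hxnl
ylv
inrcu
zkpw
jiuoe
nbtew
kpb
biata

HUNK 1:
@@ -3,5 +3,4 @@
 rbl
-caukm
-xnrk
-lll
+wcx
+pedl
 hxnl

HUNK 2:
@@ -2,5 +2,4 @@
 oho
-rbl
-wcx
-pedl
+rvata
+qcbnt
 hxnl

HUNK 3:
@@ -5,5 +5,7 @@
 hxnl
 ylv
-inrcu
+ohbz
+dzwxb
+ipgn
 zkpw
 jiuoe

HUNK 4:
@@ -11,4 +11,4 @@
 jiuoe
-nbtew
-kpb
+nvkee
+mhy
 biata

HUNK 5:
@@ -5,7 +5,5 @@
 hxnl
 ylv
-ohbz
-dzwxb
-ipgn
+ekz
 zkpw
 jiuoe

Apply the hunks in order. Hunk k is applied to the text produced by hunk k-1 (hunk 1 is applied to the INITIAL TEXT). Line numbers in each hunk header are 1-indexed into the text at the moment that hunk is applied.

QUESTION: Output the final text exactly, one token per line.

Hunk 1: at line 3 remove [caukm,xnrk,lll] add [wcx,pedl] -> 13 lines: gimjt oho rbl wcx pedl hxnl ylv inrcu zkpw jiuoe nbtew kpb biata
Hunk 2: at line 2 remove [rbl,wcx,pedl] add [rvata,qcbnt] -> 12 lines: gimjt oho rvata qcbnt hxnl ylv inrcu zkpw jiuoe nbtew kpb biata
Hunk 3: at line 5 remove [inrcu] add [ohbz,dzwxb,ipgn] -> 14 lines: gimjt oho rvata qcbnt hxnl ylv ohbz dzwxb ipgn zkpw jiuoe nbtew kpb biata
Hunk 4: at line 11 remove [nbtew,kpb] add [nvkee,mhy] -> 14 lines: gimjt oho rvata qcbnt hxnl ylv ohbz dzwxb ipgn zkpw jiuoe nvkee mhy biata
Hunk 5: at line 5 remove [ohbz,dzwxb,ipgn] add [ekz] -> 12 lines: gimjt oho rvata qcbnt hxnl ylv ekz zkpw jiuoe nvkee mhy biata

Answer: gimjt
oho
rvata
qcbnt
hxnl
ylv
ekz
zkpw
jiuoe
nvkee
mhy
biata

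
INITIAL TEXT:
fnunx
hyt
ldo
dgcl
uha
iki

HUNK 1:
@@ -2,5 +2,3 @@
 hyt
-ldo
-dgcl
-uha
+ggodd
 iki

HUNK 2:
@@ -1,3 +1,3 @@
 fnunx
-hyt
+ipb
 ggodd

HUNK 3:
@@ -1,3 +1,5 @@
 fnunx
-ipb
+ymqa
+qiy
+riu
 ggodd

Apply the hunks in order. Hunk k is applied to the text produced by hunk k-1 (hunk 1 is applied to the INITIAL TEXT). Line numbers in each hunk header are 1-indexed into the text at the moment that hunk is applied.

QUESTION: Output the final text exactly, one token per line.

Hunk 1: at line 2 remove [ldo,dgcl,uha] add [ggodd] -> 4 lines: fnunx hyt ggodd iki
Hunk 2: at line 1 remove [hyt] add [ipb] -> 4 lines: fnunx ipb ggodd iki
Hunk 3: at line 1 remove [ipb] add [ymqa,qiy,riu] -> 6 lines: fnunx ymqa qiy riu ggodd iki

Answer: fnunx
ymqa
qiy
riu
ggodd
iki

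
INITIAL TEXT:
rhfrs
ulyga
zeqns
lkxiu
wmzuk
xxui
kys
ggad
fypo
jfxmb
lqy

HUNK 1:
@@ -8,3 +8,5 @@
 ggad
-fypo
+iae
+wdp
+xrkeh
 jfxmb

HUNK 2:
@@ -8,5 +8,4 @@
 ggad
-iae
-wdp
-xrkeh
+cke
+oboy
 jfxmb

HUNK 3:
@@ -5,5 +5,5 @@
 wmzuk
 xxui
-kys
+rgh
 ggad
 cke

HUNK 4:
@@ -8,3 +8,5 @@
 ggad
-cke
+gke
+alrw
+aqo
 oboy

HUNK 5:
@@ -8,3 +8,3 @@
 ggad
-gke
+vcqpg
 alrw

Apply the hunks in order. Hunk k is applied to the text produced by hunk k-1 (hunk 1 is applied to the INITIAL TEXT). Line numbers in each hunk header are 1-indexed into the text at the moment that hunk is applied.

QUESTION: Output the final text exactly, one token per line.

Answer: rhfrs
ulyga
zeqns
lkxiu
wmzuk
xxui
rgh
ggad
vcqpg
alrw
aqo
oboy
jfxmb
lqy

Derivation:
Hunk 1: at line 8 remove [fypo] add [iae,wdp,xrkeh] -> 13 lines: rhfrs ulyga zeqns lkxiu wmzuk xxui kys ggad iae wdp xrkeh jfxmb lqy
Hunk 2: at line 8 remove [iae,wdp,xrkeh] add [cke,oboy] -> 12 lines: rhfrs ulyga zeqns lkxiu wmzuk xxui kys ggad cke oboy jfxmb lqy
Hunk 3: at line 5 remove [kys] add [rgh] -> 12 lines: rhfrs ulyga zeqns lkxiu wmzuk xxui rgh ggad cke oboy jfxmb lqy
Hunk 4: at line 8 remove [cke] add [gke,alrw,aqo] -> 14 lines: rhfrs ulyga zeqns lkxiu wmzuk xxui rgh ggad gke alrw aqo oboy jfxmb lqy
Hunk 5: at line 8 remove [gke] add [vcqpg] -> 14 lines: rhfrs ulyga zeqns lkxiu wmzuk xxui rgh ggad vcqpg alrw aqo oboy jfxmb lqy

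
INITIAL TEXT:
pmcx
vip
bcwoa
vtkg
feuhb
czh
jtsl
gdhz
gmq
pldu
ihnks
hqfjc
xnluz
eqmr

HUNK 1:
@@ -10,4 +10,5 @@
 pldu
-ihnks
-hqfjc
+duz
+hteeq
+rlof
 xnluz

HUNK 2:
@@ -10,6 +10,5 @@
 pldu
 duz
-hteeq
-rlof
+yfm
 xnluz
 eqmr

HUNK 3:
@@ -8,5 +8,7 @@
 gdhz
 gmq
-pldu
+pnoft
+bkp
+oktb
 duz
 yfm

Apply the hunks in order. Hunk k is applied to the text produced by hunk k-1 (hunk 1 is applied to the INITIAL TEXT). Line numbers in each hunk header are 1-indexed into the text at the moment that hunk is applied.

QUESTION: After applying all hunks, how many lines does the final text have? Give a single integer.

Hunk 1: at line 10 remove [ihnks,hqfjc] add [duz,hteeq,rlof] -> 15 lines: pmcx vip bcwoa vtkg feuhb czh jtsl gdhz gmq pldu duz hteeq rlof xnluz eqmr
Hunk 2: at line 10 remove [hteeq,rlof] add [yfm] -> 14 lines: pmcx vip bcwoa vtkg feuhb czh jtsl gdhz gmq pldu duz yfm xnluz eqmr
Hunk 3: at line 8 remove [pldu] add [pnoft,bkp,oktb] -> 16 lines: pmcx vip bcwoa vtkg feuhb czh jtsl gdhz gmq pnoft bkp oktb duz yfm xnluz eqmr
Final line count: 16

Answer: 16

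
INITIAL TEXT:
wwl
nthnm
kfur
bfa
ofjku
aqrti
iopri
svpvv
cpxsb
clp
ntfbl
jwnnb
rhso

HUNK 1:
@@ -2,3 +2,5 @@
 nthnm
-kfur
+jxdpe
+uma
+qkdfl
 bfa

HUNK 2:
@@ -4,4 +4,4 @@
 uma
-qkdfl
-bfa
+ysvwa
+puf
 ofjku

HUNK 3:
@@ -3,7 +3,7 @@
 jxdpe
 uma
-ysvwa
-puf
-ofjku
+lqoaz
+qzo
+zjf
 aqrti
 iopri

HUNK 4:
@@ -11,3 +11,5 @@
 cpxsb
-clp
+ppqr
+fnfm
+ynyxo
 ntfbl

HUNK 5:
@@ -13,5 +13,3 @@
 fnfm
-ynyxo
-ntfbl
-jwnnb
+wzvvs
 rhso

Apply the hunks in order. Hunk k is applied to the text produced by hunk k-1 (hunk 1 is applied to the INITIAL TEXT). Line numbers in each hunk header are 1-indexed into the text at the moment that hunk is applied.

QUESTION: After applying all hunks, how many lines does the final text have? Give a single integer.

Answer: 15

Derivation:
Hunk 1: at line 2 remove [kfur] add [jxdpe,uma,qkdfl] -> 15 lines: wwl nthnm jxdpe uma qkdfl bfa ofjku aqrti iopri svpvv cpxsb clp ntfbl jwnnb rhso
Hunk 2: at line 4 remove [qkdfl,bfa] add [ysvwa,puf] -> 15 lines: wwl nthnm jxdpe uma ysvwa puf ofjku aqrti iopri svpvv cpxsb clp ntfbl jwnnb rhso
Hunk 3: at line 3 remove [ysvwa,puf,ofjku] add [lqoaz,qzo,zjf] -> 15 lines: wwl nthnm jxdpe uma lqoaz qzo zjf aqrti iopri svpvv cpxsb clp ntfbl jwnnb rhso
Hunk 4: at line 11 remove [clp] add [ppqr,fnfm,ynyxo] -> 17 lines: wwl nthnm jxdpe uma lqoaz qzo zjf aqrti iopri svpvv cpxsb ppqr fnfm ynyxo ntfbl jwnnb rhso
Hunk 5: at line 13 remove [ynyxo,ntfbl,jwnnb] add [wzvvs] -> 15 lines: wwl nthnm jxdpe uma lqoaz qzo zjf aqrti iopri svpvv cpxsb ppqr fnfm wzvvs rhso
Final line count: 15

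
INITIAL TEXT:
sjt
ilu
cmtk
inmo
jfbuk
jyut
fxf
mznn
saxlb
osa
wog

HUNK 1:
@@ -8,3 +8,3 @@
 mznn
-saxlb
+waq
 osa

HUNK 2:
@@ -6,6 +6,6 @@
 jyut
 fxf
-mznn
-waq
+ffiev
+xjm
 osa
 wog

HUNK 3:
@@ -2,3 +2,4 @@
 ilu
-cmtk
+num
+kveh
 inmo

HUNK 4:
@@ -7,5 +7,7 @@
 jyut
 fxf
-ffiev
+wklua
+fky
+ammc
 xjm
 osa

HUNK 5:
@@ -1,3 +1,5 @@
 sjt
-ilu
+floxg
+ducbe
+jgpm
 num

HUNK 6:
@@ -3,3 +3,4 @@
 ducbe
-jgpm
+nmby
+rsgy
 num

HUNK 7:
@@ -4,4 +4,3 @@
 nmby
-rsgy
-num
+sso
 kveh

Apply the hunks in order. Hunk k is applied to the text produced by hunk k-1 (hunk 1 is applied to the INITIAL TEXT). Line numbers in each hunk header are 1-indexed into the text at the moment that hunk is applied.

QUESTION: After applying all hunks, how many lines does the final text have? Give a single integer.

Hunk 1: at line 8 remove [saxlb] add [waq] -> 11 lines: sjt ilu cmtk inmo jfbuk jyut fxf mznn waq osa wog
Hunk 2: at line 6 remove [mznn,waq] add [ffiev,xjm] -> 11 lines: sjt ilu cmtk inmo jfbuk jyut fxf ffiev xjm osa wog
Hunk 3: at line 2 remove [cmtk] add [num,kveh] -> 12 lines: sjt ilu num kveh inmo jfbuk jyut fxf ffiev xjm osa wog
Hunk 4: at line 7 remove [ffiev] add [wklua,fky,ammc] -> 14 lines: sjt ilu num kveh inmo jfbuk jyut fxf wklua fky ammc xjm osa wog
Hunk 5: at line 1 remove [ilu] add [floxg,ducbe,jgpm] -> 16 lines: sjt floxg ducbe jgpm num kveh inmo jfbuk jyut fxf wklua fky ammc xjm osa wog
Hunk 6: at line 3 remove [jgpm] add [nmby,rsgy] -> 17 lines: sjt floxg ducbe nmby rsgy num kveh inmo jfbuk jyut fxf wklua fky ammc xjm osa wog
Hunk 7: at line 4 remove [rsgy,num] add [sso] -> 16 lines: sjt floxg ducbe nmby sso kveh inmo jfbuk jyut fxf wklua fky ammc xjm osa wog
Final line count: 16

Answer: 16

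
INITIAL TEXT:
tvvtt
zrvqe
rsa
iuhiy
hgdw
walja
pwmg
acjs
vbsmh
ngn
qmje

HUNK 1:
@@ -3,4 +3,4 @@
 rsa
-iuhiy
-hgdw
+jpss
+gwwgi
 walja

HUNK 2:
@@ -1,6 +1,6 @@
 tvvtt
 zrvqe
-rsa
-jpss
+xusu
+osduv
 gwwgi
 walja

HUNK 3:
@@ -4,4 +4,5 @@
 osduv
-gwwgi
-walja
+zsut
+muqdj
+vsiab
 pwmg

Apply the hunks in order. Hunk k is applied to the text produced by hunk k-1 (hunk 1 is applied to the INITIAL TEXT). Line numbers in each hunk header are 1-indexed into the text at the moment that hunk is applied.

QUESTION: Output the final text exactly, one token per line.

Answer: tvvtt
zrvqe
xusu
osduv
zsut
muqdj
vsiab
pwmg
acjs
vbsmh
ngn
qmje

Derivation:
Hunk 1: at line 3 remove [iuhiy,hgdw] add [jpss,gwwgi] -> 11 lines: tvvtt zrvqe rsa jpss gwwgi walja pwmg acjs vbsmh ngn qmje
Hunk 2: at line 1 remove [rsa,jpss] add [xusu,osduv] -> 11 lines: tvvtt zrvqe xusu osduv gwwgi walja pwmg acjs vbsmh ngn qmje
Hunk 3: at line 4 remove [gwwgi,walja] add [zsut,muqdj,vsiab] -> 12 lines: tvvtt zrvqe xusu osduv zsut muqdj vsiab pwmg acjs vbsmh ngn qmje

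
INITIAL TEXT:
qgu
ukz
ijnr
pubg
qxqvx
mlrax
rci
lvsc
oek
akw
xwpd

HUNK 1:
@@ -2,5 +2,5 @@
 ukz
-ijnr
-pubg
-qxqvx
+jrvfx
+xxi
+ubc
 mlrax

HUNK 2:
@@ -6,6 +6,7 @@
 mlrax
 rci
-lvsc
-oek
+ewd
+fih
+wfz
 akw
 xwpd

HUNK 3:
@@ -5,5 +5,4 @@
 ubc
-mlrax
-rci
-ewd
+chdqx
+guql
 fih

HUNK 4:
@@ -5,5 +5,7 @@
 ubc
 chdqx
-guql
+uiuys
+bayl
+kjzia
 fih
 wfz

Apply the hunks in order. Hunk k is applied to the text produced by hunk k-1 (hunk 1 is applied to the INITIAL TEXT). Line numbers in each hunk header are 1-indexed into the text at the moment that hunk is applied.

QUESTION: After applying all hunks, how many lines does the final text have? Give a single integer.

Hunk 1: at line 2 remove [ijnr,pubg,qxqvx] add [jrvfx,xxi,ubc] -> 11 lines: qgu ukz jrvfx xxi ubc mlrax rci lvsc oek akw xwpd
Hunk 2: at line 6 remove [lvsc,oek] add [ewd,fih,wfz] -> 12 lines: qgu ukz jrvfx xxi ubc mlrax rci ewd fih wfz akw xwpd
Hunk 3: at line 5 remove [mlrax,rci,ewd] add [chdqx,guql] -> 11 lines: qgu ukz jrvfx xxi ubc chdqx guql fih wfz akw xwpd
Hunk 4: at line 5 remove [guql] add [uiuys,bayl,kjzia] -> 13 lines: qgu ukz jrvfx xxi ubc chdqx uiuys bayl kjzia fih wfz akw xwpd
Final line count: 13

Answer: 13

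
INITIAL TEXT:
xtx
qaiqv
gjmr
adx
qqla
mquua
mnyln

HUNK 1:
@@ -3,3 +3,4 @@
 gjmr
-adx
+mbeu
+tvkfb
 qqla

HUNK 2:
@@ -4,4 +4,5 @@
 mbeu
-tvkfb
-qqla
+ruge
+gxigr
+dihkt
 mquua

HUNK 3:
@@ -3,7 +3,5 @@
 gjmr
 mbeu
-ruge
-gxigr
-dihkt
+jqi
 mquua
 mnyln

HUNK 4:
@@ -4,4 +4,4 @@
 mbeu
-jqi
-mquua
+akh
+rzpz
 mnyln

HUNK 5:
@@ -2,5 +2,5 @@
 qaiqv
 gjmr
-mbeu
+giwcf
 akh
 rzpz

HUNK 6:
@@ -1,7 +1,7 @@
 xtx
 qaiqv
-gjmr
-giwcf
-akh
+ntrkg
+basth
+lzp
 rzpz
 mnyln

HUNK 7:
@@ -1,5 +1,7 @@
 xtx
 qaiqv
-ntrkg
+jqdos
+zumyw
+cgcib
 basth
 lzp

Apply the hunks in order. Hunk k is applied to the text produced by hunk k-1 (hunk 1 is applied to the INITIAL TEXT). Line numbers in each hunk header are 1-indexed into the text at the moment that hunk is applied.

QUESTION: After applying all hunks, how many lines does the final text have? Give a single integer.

Hunk 1: at line 3 remove [adx] add [mbeu,tvkfb] -> 8 lines: xtx qaiqv gjmr mbeu tvkfb qqla mquua mnyln
Hunk 2: at line 4 remove [tvkfb,qqla] add [ruge,gxigr,dihkt] -> 9 lines: xtx qaiqv gjmr mbeu ruge gxigr dihkt mquua mnyln
Hunk 3: at line 3 remove [ruge,gxigr,dihkt] add [jqi] -> 7 lines: xtx qaiqv gjmr mbeu jqi mquua mnyln
Hunk 4: at line 4 remove [jqi,mquua] add [akh,rzpz] -> 7 lines: xtx qaiqv gjmr mbeu akh rzpz mnyln
Hunk 5: at line 2 remove [mbeu] add [giwcf] -> 7 lines: xtx qaiqv gjmr giwcf akh rzpz mnyln
Hunk 6: at line 1 remove [gjmr,giwcf,akh] add [ntrkg,basth,lzp] -> 7 lines: xtx qaiqv ntrkg basth lzp rzpz mnyln
Hunk 7: at line 1 remove [ntrkg] add [jqdos,zumyw,cgcib] -> 9 lines: xtx qaiqv jqdos zumyw cgcib basth lzp rzpz mnyln
Final line count: 9

Answer: 9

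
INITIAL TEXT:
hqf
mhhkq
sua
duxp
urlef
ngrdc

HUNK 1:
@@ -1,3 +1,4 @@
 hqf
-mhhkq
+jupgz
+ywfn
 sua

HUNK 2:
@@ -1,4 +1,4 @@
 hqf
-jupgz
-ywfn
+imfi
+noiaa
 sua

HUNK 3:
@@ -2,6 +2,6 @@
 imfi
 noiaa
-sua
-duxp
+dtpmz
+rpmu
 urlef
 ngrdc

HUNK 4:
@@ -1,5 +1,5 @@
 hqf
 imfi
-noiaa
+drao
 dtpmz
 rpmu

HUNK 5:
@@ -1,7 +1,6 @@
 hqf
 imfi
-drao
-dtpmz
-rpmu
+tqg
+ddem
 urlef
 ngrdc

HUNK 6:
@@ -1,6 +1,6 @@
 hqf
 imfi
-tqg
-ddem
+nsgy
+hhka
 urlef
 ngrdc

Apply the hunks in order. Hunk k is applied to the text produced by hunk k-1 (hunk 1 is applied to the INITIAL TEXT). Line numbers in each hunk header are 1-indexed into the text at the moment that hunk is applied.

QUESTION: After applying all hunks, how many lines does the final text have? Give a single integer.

Hunk 1: at line 1 remove [mhhkq] add [jupgz,ywfn] -> 7 lines: hqf jupgz ywfn sua duxp urlef ngrdc
Hunk 2: at line 1 remove [jupgz,ywfn] add [imfi,noiaa] -> 7 lines: hqf imfi noiaa sua duxp urlef ngrdc
Hunk 3: at line 2 remove [sua,duxp] add [dtpmz,rpmu] -> 7 lines: hqf imfi noiaa dtpmz rpmu urlef ngrdc
Hunk 4: at line 1 remove [noiaa] add [drao] -> 7 lines: hqf imfi drao dtpmz rpmu urlef ngrdc
Hunk 5: at line 1 remove [drao,dtpmz,rpmu] add [tqg,ddem] -> 6 lines: hqf imfi tqg ddem urlef ngrdc
Hunk 6: at line 1 remove [tqg,ddem] add [nsgy,hhka] -> 6 lines: hqf imfi nsgy hhka urlef ngrdc
Final line count: 6

Answer: 6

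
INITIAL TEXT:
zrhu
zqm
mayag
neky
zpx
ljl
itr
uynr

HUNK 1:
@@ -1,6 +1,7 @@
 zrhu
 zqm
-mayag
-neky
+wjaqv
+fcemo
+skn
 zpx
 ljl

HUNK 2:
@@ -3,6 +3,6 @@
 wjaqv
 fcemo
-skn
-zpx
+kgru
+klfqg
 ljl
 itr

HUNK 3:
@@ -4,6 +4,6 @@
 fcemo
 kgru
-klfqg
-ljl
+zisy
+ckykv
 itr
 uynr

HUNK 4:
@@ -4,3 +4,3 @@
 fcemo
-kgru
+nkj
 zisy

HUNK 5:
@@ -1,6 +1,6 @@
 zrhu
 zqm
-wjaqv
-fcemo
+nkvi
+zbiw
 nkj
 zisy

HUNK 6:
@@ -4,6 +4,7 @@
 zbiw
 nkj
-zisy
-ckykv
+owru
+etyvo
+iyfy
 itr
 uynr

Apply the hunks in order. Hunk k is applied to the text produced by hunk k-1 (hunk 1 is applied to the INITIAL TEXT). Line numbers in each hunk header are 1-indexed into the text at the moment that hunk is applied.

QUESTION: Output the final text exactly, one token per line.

Hunk 1: at line 1 remove [mayag,neky] add [wjaqv,fcemo,skn] -> 9 lines: zrhu zqm wjaqv fcemo skn zpx ljl itr uynr
Hunk 2: at line 3 remove [skn,zpx] add [kgru,klfqg] -> 9 lines: zrhu zqm wjaqv fcemo kgru klfqg ljl itr uynr
Hunk 3: at line 4 remove [klfqg,ljl] add [zisy,ckykv] -> 9 lines: zrhu zqm wjaqv fcemo kgru zisy ckykv itr uynr
Hunk 4: at line 4 remove [kgru] add [nkj] -> 9 lines: zrhu zqm wjaqv fcemo nkj zisy ckykv itr uynr
Hunk 5: at line 1 remove [wjaqv,fcemo] add [nkvi,zbiw] -> 9 lines: zrhu zqm nkvi zbiw nkj zisy ckykv itr uynr
Hunk 6: at line 4 remove [zisy,ckykv] add [owru,etyvo,iyfy] -> 10 lines: zrhu zqm nkvi zbiw nkj owru etyvo iyfy itr uynr

Answer: zrhu
zqm
nkvi
zbiw
nkj
owru
etyvo
iyfy
itr
uynr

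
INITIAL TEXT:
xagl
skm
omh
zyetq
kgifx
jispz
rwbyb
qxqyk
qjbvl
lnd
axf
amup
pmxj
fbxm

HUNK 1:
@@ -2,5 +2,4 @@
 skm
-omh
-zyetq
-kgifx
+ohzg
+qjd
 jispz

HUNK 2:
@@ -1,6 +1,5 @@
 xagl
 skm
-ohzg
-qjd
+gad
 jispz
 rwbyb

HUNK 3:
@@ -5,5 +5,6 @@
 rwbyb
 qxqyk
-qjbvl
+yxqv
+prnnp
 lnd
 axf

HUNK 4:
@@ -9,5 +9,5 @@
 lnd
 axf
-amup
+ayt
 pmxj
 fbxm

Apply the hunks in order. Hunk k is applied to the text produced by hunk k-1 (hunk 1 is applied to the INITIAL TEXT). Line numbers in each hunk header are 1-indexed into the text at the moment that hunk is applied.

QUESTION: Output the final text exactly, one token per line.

Hunk 1: at line 2 remove [omh,zyetq,kgifx] add [ohzg,qjd] -> 13 lines: xagl skm ohzg qjd jispz rwbyb qxqyk qjbvl lnd axf amup pmxj fbxm
Hunk 2: at line 1 remove [ohzg,qjd] add [gad] -> 12 lines: xagl skm gad jispz rwbyb qxqyk qjbvl lnd axf amup pmxj fbxm
Hunk 3: at line 5 remove [qjbvl] add [yxqv,prnnp] -> 13 lines: xagl skm gad jispz rwbyb qxqyk yxqv prnnp lnd axf amup pmxj fbxm
Hunk 4: at line 9 remove [amup] add [ayt] -> 13 lines: xagl skm gad jispz rwbyb qxqyk yxqv prnnp lnd axf ayt pmxj fbxm

Answer: xagl
skm
gad
jispz
rwbyb
qxqyk
yxqv
prnnp
lnd
axf
ayt
pmxj
fbxm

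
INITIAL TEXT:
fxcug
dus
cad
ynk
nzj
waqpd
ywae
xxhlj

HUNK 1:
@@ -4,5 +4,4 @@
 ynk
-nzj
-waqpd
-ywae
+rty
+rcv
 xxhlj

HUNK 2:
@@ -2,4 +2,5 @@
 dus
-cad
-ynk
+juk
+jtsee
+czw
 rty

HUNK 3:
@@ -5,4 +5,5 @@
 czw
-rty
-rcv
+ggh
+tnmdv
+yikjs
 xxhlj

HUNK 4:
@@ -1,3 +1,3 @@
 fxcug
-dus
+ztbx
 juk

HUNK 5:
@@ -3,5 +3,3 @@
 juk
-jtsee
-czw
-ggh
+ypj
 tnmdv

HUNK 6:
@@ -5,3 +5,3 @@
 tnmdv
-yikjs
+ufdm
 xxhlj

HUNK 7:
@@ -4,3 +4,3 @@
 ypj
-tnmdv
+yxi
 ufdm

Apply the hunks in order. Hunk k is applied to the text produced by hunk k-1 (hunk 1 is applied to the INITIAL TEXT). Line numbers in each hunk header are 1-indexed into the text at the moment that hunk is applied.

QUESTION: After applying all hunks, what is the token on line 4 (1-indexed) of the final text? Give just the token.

Answer: ypj

Derivation:
Hunk 1: at line 4 remove [nzj,waqpd,ywae] add [rty,rcv] -> 7 lines: fxcug dus cad ynk rty rcv xxhlj
Hunk 2: at line 2 remove [cad,ynk] add [juk,jtsee,czw] -> 8 lines: fxcug dus juk jtsee czw rty rcv xxhlj
Hunk 3: at line 5 remove [rty,rcv] add [ggh,tnmdv,yikjs] -> 9 lines: fxcug dus juk jtsee czw ggh tnmdv yikjs xxhlj
Hunk 4: at line 1 remove [dus] add [ztbx] -> 9 lines: fxcug ztbx juk jtsee czw ggh tnmdv yikjs xxhlj
Hunk 5: at line 3 remove [jtsee,czw,ggh] add [ypj] -> 7 lines: fxcug ztbx juk ypj tnmdv yikjs xxhlj
Hunk 6: at line 5 remove [yikjs] add [ufdm] -> 7 lines: fxcug ztbx juk ypj tnmdv ufdm xxhlj
Hunk 7: at line 4 remove [tnmdv] add [yxi] -> 7 lines: fxcug ztbx juk ypj yxi ufdm xxhlj
Final line 4: ypj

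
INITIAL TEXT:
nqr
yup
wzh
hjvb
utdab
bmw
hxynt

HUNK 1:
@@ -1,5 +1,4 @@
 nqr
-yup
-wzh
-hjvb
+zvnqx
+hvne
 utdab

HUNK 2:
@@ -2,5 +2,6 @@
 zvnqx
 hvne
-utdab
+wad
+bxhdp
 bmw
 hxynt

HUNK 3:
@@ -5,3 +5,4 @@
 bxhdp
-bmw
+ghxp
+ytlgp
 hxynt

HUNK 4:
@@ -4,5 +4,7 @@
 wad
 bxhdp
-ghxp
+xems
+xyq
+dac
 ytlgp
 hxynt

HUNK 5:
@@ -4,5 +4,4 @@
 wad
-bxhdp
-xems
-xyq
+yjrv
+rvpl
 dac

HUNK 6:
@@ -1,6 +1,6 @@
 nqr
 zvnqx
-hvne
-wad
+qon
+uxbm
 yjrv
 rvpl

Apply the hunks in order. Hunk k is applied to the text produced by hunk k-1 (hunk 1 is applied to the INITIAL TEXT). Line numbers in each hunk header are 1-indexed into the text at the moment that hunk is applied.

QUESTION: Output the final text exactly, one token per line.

Answer: nqr
zvnqx
qon
uxbm
yjrv
rvpl
dac
ytlgp
hxynt

Derivation:
Hunk 1: at line 1 remove [yup,wzh,hjvb] add [zvnqx,hvne] -> 6 lines: nqr zvnqx hvne utdab bmw hxynt
Hunk 2: at line 2 remove [utdab] add [wad,bxhdp] -> 7 lines: nqr zvnqx hvne wad bxhdp bmw hxynt
Hunk 3: at line 5 remove [bmw] add [ghxp,ytlgp] -> 8 lines: nqr zvnqx hvne wad bxhdp ghxp ytlgp hxynt
Hunk 4: at line 4 remove [ghxp] add [xems,xyq,dac] -> 10 lines: nqr zvnqx hvne wad bxhdp xems xyq dac ytlgp hxynt
Hunk 5: at line 4 remove [bxhdp,xems,xyq] add [yjrv,rvpl] -> 9 lines: nqr zvnqx hvne wad yjrv rvpl dac ytlgp hxynt
Hunk 6: at line 1 remove [hvne,wad] add [qon,uxbm] -> 9 lines: nqr zvnqx qon uxbm yjrv rvpl dac ytlgp hxynt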